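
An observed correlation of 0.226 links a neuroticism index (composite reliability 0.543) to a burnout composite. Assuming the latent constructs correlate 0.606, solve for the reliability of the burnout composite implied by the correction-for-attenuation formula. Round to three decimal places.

0.256

r_true = r_obs / √(r_xx · r_yy) ⇒ 0.606 = 0.226 / √(0.543 · r_yy).
√(0.543 · r_yy) = 0.226 / 0.606 = 0.3729; 0.543 · r_yy = 0.1391; r_yy = 0.1391 / 0.543 ≈ 0.256.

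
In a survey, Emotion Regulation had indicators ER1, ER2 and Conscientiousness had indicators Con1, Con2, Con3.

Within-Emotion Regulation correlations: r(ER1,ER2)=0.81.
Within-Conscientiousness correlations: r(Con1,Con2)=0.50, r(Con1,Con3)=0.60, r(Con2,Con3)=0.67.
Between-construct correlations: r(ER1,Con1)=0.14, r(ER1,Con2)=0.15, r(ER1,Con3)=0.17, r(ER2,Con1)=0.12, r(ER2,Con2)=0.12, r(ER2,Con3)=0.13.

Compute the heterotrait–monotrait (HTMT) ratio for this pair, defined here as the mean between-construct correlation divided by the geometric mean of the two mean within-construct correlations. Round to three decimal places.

Mean between = 0.83/6 = 0.1383.
Mean within-ER = 0.81/1 = 0.8100; mean within-Con = 1.77/3 = 0.5900.
Geometric mean = √(0.8100 × 0.5900) = 0.6913.
HTMT = 0.1383 / 0.6913 = 0.200.

0.200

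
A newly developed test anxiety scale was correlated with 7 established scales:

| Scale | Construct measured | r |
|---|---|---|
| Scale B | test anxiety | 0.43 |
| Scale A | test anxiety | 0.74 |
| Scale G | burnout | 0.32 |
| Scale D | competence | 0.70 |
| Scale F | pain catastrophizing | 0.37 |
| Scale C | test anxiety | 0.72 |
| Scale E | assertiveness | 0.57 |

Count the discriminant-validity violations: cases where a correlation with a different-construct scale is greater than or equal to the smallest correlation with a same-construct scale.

Convergent (same construct = test anxiety): Scale B, Scale A, Scale C.
Smallest convergent = 0.43. Discriminant values: 0.32, 0.70, 0.37, 0.57; count ≥ 0.43 → 2.

2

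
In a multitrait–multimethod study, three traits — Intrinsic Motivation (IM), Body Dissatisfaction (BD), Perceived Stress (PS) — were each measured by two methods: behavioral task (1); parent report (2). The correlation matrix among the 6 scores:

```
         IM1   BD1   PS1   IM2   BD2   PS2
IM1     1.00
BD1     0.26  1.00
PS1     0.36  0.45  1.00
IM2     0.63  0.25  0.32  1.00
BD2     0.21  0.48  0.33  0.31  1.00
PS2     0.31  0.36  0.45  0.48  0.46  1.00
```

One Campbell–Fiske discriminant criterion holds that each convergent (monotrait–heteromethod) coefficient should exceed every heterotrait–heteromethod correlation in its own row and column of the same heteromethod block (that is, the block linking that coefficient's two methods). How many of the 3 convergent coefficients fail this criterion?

0

Checking each validity diagonal entry against its comparison values:
IM (methods 1·2): 0.63 vs {0.21, 0.25, 0.31, 0.32} → pass.
BD (methods 1·2): 0.48 vs {0.25, 0.21, 0.36, 0.33} → pass.
PS (methods 1·2): 0.45 vs {0.32, 0.31, 0.33, 0.36} → pass.
0 of 3 fail.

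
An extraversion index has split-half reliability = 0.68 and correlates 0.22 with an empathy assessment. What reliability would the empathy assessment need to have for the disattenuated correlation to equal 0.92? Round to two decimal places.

0.08

r_true = r_obs / √(r_xx · r_yy) ⇒ 0.92 = 0.22 / √(0.68 · r_yy).
√(0.68 · r_yy) = 0.22 / 0.92 = 0.2391; 0.68 · r_yy = 0.0572; r_yy = 0.0572 / 0.68 ≈ 0.08.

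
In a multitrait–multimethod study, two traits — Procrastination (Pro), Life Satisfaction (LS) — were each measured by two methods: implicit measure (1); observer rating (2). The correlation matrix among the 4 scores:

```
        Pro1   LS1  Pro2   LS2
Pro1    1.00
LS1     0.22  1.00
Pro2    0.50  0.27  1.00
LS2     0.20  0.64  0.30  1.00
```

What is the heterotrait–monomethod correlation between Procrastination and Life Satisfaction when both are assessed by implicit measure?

0.22

Different traits, same method: r(Pro1, LS1) = 0.22.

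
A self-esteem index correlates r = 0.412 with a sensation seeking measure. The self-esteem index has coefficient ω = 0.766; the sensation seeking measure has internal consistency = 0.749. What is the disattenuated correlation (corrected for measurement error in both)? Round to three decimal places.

r_true = r_obs / √(r_xx · r_yy) = 0.412 / √(0.766 × 0.749) = 0.412 / √0.573734 = 0.412 / 0.7575 ≈ 0.544.

0.544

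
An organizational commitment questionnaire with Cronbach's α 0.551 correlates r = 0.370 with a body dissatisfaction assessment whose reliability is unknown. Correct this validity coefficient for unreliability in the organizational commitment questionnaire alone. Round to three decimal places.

Single correction: r_c = r_obs / √r_xx = 0.370 / √0.551 = 0.370 / 0.7423 ≈ 0.498.

0.498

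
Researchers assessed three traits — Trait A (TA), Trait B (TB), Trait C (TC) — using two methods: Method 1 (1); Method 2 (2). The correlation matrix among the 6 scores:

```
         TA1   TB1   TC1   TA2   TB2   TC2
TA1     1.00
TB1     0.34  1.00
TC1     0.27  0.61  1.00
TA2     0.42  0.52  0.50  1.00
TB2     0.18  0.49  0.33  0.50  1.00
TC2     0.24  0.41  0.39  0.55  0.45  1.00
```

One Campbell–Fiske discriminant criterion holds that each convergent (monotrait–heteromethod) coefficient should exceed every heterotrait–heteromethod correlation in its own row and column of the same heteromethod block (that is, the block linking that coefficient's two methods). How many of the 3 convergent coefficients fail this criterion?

Each convergent coefficient versus the relevant comparison correlations:
TA (methods 1·2): 0.42 vs {0.18, 0.52, 0.24, 0.50} → fail.
TB (methods 1·2): 0.49 vs {0.52, 0.18, 0.41, 0.33} → fail.
TC (methods 1·2): 0.39 vs {0.50, 0.24, 0.33, 0.41} → fail.
3 of 3 fail.

3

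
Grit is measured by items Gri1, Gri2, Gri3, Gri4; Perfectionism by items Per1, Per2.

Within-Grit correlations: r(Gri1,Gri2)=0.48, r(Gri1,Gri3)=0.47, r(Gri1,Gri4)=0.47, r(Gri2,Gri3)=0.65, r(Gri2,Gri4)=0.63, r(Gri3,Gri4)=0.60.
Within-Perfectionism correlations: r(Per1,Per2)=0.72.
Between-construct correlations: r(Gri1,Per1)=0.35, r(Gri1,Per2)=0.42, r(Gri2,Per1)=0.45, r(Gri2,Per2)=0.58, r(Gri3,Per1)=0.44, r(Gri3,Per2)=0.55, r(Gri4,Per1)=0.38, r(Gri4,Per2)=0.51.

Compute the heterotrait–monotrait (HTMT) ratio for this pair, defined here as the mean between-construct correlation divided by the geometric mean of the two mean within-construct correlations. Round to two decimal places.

Mean heterotrait r = 3.68/8 = 0.4600.
Mean within-Gri = 3.30/6 = 0.5500; mean within-Per = 0.72/1 = 0.7200.
Geometric mean = √(0.5500 × 0.7200) = 0.6293.
HTMT = 0.4600 / 0.6293 = 0.73.

0.73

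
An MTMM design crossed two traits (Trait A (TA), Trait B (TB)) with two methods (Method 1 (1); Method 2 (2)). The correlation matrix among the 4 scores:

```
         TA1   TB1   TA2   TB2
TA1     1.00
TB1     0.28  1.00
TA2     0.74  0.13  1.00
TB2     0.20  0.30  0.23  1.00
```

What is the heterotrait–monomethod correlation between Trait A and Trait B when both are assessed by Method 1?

Different traits, same method: r(TA1, TB1) = 0.28.

0.28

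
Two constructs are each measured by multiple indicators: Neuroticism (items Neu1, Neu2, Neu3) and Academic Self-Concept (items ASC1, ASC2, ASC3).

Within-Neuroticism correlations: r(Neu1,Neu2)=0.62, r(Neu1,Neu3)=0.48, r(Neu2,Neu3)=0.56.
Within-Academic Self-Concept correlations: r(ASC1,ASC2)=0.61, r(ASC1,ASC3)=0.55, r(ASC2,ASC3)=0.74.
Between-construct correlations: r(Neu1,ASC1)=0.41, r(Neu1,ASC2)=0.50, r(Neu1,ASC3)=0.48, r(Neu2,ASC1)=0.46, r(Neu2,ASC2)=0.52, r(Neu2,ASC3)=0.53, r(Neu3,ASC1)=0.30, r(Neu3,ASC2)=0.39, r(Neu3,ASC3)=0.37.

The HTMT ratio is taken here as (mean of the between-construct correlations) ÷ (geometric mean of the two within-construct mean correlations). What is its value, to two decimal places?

Mean heterotrait r = 3.96/9 = 0.4400.
Mean within-Neu = 1.66/3 = 0.5533; mean within-ASC = 1.90/3 = 0.6333.
Geometric mean = √(0.5533 × 0.6333) = 0.5920.
HTMT = 0.4400 / 0.5920 = 0.74.

0.74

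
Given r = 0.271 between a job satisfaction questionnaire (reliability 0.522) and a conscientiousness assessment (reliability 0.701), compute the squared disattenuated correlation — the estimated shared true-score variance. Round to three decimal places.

Disattenuated r = 0.271 / √(0.522 × 0.701) = 0.271 / 0.6049 = 0.4480.
Shared true-score variance = 0.4480² = 0.2007 ≈ 0.201.

0.201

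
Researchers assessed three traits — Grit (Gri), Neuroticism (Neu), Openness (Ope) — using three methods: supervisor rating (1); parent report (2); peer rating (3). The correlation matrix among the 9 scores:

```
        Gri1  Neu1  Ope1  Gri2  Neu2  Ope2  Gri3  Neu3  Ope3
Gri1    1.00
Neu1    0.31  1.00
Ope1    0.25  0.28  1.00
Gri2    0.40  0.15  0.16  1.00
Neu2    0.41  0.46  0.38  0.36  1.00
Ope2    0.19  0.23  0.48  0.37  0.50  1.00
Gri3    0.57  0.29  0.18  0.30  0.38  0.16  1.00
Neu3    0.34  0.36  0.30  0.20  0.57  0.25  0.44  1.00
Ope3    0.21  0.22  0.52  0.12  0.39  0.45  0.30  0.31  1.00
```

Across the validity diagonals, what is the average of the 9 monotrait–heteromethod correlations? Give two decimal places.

Convergent values: 0.40, 0.57, 0.30, 0.46, 0.36, 0.57, 0.48, 0.52, 0.45; mean = 4.11/9 = 0.46.

0.46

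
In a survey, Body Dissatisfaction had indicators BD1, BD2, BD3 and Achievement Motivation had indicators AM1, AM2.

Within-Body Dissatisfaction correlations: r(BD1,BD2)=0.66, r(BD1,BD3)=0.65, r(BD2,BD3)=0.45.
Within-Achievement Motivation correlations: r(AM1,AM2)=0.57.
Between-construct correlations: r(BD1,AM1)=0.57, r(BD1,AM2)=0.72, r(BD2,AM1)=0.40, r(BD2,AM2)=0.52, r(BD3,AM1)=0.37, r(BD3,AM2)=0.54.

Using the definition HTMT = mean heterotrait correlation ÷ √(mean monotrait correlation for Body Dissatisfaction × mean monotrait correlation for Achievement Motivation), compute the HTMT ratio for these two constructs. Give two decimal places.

Between-construct mean = 3.12/6 = 0.5200.
Mean within-BD = 1.76/3 = 0.5867; mean within-AM = 0.57/1 = 0.5700.
Geometric mean = √(0.5867 × 0.5700) = 0.5783.
HTMT = 0.5200 / 0.5783 = 0.90.

0.90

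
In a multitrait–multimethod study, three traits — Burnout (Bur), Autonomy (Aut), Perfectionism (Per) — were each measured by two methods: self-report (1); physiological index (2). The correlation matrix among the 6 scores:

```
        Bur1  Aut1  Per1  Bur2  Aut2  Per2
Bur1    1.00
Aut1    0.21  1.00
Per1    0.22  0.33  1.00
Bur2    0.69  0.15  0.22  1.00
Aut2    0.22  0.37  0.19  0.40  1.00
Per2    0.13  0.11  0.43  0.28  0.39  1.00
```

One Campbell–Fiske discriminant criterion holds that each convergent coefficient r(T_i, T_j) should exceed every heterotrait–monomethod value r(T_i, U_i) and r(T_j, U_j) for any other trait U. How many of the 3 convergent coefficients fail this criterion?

1

Convergent coefficients and their comparison sets:
Bur (methods 1·2): 0.69 vs {0.21, 0.40, 0.22, 0.28} → pass.
Aut (methods 1·2): 0.37 vs {0.21, 0.40, 0.33, 0.39} → fail.
Per (methods 1·2): 0.43 vs {0.22, 0.28, 0.33, 0.39} → pass.
1 of 3 fail.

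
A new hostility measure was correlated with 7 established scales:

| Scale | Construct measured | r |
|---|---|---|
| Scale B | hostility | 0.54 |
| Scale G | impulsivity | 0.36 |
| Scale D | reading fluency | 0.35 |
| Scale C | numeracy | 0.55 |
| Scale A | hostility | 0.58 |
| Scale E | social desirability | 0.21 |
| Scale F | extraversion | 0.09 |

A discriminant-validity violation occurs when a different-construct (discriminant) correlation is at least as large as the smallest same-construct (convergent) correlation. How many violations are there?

1

Convergent (same construct = hostility): Scale B, Scale A.
Smallest convergent = 0.54. Discriminant values: 0.36, 0.35, 0.55, 0.21, 0.09; count ≥ 0.54 → 1.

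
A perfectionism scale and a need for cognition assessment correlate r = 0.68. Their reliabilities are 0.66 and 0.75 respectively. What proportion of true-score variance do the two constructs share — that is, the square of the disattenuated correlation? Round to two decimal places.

0.93

Disattenuated r = 0.68 / √(0.66 × 0.75) = 0.68 / 0.7036 = 0.9665.
Shared true-score variance = 0.9665² = 0.9341 ≈ 0.93.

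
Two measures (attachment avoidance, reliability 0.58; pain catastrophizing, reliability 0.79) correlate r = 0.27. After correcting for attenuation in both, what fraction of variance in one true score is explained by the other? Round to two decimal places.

Disattenuated r = 0.27 / √(0.58 × 0.79) = 0.27 / 0.6769 = 0.3989.
Shared true-score variance = 0.3989² = 0.1591 ≈ 0.16.

0.16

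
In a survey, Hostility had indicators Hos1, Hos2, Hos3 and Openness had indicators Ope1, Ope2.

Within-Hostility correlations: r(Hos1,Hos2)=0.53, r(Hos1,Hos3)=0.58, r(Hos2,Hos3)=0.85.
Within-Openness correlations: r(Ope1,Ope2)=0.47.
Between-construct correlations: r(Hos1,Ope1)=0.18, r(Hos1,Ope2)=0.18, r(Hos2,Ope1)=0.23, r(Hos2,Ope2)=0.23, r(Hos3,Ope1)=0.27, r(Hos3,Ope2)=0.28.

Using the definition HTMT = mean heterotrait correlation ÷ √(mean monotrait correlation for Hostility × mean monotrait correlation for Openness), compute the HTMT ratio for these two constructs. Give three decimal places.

Between-construct mean = 1.37/6 = 0.2283.
Mean within-Hos = 1.96/3 = 0.6533; mean within-Ope = 0.47/1 = 0.4700.
Geometric mean = √(0.6533 × 0.4700) = 0.5541.
HTMT = 0.2283 / 0.5541 = 0.412.

0.412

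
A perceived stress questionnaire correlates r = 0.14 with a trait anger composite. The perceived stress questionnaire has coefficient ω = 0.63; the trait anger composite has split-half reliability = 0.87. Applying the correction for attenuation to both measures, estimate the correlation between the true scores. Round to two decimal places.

r_true = r_obs / √(r_xx · r_yy) = 0.14 / √(0.63 × 0.87) = 0.14 / √0.5481 = 0.14 / 0.7403 ≈ 0.19.

0.19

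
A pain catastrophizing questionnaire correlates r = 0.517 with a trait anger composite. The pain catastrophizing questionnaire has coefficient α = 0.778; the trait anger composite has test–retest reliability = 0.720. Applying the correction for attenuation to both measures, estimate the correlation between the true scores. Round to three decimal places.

r_true = r_obs / √(r_xx · r_yy) = 0.517 / √(0.778 × 0.720) = 0.517 / √0.560160 = 0.517 / 0.7484 ≈ 0.691.

0.691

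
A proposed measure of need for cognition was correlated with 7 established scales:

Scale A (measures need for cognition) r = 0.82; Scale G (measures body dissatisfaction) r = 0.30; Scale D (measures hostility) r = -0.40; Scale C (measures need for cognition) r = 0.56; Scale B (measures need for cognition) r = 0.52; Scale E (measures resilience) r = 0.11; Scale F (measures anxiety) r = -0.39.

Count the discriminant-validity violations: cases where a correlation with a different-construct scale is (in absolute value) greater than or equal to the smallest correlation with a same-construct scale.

0

Convergent (same construct = need for cognition): Scale A, Scale C, Scale B.
Smallest convergent = 0.52. Discriminant |r|: 0.30, 0.40, 0.11, 0.39; count ≥ 0.52 → 0.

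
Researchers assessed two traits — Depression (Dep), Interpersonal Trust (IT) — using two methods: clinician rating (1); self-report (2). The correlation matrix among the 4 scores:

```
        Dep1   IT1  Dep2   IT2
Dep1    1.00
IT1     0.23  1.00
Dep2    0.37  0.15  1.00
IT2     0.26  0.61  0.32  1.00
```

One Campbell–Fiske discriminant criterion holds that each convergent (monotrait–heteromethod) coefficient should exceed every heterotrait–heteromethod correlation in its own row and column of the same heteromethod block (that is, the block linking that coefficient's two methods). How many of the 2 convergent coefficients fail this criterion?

Convergent coefficients and their comparison sets:
Dep (methods 1·2): 0.37 vs {0.26, 0.15} → pass.
IT (methods 1·2): 0.61 vs {0.15, 0.26} → pass.
0 of 2 fail.

0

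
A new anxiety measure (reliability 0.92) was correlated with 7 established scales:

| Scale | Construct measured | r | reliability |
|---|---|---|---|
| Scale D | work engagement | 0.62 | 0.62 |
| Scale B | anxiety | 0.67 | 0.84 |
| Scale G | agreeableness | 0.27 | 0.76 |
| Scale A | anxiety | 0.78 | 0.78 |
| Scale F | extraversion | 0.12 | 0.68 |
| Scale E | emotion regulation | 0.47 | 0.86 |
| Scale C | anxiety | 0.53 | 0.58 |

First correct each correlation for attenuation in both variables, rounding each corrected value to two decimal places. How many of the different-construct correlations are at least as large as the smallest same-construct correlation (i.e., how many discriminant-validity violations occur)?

Disattenuated r (r / √(r_scale · r_new)):
  Scale D (disc): 0.62 / √(0.62·0.92) = 0.82
  Scale B (conv): 0.67 / √(0.84·0.92) = 0.76
  Scale G (disc): 0.27 / √(0.76·0.92) = 0.32
  Scale A (conv): 0.78 / √(0.78·0.92) = 0.92
  Scale F (disc): 0.12 / √(0.68·0.92) = 0.15
  Scale E (disc): 0.47 / √(0.86·0.92) = 0.53
  Scale C (conv): 0.53 / √(0.58·0.92) = 0.73
Smallest convergent = 0.73. Discriminant values: 0.82, 0.32, 0.15, 0.53; count ≥ 0.73 → 1.

1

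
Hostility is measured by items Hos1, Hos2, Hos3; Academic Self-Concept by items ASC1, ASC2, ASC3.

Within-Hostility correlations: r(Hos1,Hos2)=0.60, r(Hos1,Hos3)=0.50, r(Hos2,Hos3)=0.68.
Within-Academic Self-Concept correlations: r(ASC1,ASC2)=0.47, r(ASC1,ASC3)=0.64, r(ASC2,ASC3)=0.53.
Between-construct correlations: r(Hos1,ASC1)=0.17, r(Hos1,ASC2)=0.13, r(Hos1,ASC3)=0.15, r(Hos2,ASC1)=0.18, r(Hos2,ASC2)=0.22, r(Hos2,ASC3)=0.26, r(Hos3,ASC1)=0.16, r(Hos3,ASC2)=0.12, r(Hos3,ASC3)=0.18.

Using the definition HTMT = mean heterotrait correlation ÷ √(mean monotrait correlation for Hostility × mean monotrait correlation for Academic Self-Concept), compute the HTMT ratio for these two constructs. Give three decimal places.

Mean between = 1.57/9 = 0.1744.
Mean within-Hos = 1.78/3 = 0.5933; mean within-ASC = 1.64/3 = 0.5467.
Geometric mean = √(0.5933 × 0.5467) = 0.5695.
HTMT = 0.1744 / 0.5695 = 0.306.

0.306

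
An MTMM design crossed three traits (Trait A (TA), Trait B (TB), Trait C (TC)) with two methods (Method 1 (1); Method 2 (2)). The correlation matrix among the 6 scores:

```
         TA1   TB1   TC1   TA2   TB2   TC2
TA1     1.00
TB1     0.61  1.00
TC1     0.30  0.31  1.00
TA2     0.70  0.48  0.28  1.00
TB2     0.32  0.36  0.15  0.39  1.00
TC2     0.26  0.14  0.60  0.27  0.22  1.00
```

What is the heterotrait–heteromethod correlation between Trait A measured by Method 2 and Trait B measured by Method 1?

Different traits and methods: r(TA2, TB1) = 0.48.

0.48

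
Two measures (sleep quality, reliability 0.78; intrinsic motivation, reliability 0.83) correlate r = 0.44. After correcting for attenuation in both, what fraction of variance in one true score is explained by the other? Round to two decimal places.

Disattenuated r = 0.44 / √(0.78 × 0.83) = 0.44 / 0.8046 = 0.5469.
Shared true-score variance = 0.5469² = 0.2991 ≈ 0.30.

0.30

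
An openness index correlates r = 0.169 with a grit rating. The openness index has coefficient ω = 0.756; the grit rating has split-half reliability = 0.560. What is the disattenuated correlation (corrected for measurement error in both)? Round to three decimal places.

0.260

r_true = r_obs / √(r_xx · r_yy) = 0.169 / √(0.756 × 0.560) = 0.169 / √0.423360 = 0.169 / 0.6507 ≈ 0.260.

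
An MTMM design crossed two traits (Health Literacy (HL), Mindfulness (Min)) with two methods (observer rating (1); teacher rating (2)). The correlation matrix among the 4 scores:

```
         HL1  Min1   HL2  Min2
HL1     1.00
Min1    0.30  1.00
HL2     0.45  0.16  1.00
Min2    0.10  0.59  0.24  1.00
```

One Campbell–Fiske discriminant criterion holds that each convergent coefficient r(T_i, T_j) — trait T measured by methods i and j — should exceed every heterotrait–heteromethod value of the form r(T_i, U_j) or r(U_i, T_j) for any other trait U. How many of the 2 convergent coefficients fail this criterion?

Each convergent coefficient versus the relevant comparison correlations:
HL (methods 1·2): 0.45 vs {0.10, 0.16} → pass.
Min (methods 1·2): 0.59 vs {0.16, 0.10} → pass.
0 of 2 fail.

0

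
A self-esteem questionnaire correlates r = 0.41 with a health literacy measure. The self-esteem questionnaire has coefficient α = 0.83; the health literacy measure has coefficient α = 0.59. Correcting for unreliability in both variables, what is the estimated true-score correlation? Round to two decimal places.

r_true = r_obs / √(r_xx · r_yy) = 0.41 / √(0.83 × 0.59) = 0.41 / √0.4897 = 0.41 / 0.6998 ≈ 0.59.

0.59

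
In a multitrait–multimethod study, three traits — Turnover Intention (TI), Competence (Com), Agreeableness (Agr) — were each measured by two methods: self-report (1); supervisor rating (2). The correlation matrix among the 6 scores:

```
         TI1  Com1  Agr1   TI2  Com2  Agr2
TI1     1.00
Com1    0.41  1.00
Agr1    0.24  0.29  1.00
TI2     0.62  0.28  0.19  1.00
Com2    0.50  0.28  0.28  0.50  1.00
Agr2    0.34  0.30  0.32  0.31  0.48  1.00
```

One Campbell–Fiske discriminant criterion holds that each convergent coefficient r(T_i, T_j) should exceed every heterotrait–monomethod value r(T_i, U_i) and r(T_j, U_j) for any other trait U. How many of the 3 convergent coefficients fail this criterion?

Each convergent coefficient versus the relevant comparison correlations:
TI (methods 1·2): 0.62 vs {0.41, 0.50, 0.24, 0.31} → pass.
Com (methods 1·2): 0.28 vs {0.41, 0.50, 0.29, 0.48} → fail.
Agr (methods 1·2): 0.32 vs {0.24, 0.31, 0.29, 0.48} → fail.
2 of 3 fail.

2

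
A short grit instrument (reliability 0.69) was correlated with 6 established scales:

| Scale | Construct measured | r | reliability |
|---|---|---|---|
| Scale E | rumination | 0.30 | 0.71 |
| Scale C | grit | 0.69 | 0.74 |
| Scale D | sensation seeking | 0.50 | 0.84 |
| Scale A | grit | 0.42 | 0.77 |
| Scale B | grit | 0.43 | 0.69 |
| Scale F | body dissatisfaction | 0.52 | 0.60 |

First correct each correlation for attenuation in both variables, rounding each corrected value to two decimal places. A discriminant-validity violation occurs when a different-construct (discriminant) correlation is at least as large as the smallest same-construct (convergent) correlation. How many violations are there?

2

Disattenuated r (r / √(r_scale · r_new)):
  Scale E (disc): 0.30 / √(0.71·0.69) = 0.43
  Scale C (conv): 0.69 / √(0.74·0.69) = 0.97
  Scale D (disc): 0.50 / √(0.84·0.69) = 0.66
  Scale A (conv): 0.42 / √(0.77·0.69) = 0.58
  Scale B (conv): 0.43 / √(0.69·0.69) = 0.62
  Scale F (disc): 0.52 / √(0.60·0.69) = 0.81
Smallest convergent = 0.58. Discriminant values: 0.43, 0.66, 0.81; count ≥ 0.58 → 2.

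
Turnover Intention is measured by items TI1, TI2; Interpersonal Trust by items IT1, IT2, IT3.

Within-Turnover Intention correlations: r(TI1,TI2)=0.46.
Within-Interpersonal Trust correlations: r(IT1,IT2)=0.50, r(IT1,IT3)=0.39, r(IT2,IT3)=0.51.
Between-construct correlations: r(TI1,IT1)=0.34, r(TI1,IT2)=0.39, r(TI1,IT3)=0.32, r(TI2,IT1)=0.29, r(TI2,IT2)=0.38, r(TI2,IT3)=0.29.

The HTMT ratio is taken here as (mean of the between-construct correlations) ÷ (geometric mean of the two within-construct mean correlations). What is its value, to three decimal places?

0.723

Mean between = 2.01/6 = 0.3350.
Mean within-TI = 0.46/1 = 0.4600; mean within-IT = 1.40/3 = 0.4667.
Geometric mean = √(0.4600 × 0.4667) = 0.4633.
HTMT = 0.3350 / 0.4633 = 0.723.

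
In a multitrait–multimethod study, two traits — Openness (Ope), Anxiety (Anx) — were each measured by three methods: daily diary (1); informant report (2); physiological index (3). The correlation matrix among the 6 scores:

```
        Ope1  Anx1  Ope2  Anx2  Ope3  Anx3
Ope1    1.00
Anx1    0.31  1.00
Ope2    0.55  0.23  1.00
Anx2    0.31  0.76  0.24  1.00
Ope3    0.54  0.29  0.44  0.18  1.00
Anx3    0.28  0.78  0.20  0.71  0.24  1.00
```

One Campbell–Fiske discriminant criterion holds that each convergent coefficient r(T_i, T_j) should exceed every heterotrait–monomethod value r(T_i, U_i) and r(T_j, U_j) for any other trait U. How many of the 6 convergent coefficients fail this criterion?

0

Checking each validity diagonal entry against its comparison values:
Ope (methods 1·2): 0.55 vs {0.31, 0.24} → pass.
Ope (methods 1·3): 0.54 vs {0.31, 0.24} → pass.
Ope (methods 2·3): 0.44 vs {0.24, 0.24} → pass.
Anx (methods 1·2): 0.76 vs {0.31, 0.24} → pass.
Anx (methods 1·3): 0.78 vs {0.31, 0.24} → pass.
Anx (methods 2·3): 0.71 vs {0.24, 0.24} → pass.
0 of 6 fail.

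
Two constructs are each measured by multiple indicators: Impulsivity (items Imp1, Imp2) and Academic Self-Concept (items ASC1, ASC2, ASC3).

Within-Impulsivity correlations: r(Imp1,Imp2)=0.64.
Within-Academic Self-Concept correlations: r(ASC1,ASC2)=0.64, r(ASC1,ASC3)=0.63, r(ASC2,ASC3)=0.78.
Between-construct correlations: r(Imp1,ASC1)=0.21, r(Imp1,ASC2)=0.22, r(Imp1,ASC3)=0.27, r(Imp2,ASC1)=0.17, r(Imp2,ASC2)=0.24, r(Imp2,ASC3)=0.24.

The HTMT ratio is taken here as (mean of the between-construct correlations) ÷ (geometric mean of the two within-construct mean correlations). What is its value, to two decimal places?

Mean heterotrait r = 1.35/6 = 0.2250.
Mean within-Imp = 0.64/1 = 0.6400; mean within-ASC = 2.05/3 = 0.6833.
Geometric mean = √(0.6400 × 0.6833) = 0.6613.
HTMT = 0.2250 / 0.6613 = 0.34.

0.34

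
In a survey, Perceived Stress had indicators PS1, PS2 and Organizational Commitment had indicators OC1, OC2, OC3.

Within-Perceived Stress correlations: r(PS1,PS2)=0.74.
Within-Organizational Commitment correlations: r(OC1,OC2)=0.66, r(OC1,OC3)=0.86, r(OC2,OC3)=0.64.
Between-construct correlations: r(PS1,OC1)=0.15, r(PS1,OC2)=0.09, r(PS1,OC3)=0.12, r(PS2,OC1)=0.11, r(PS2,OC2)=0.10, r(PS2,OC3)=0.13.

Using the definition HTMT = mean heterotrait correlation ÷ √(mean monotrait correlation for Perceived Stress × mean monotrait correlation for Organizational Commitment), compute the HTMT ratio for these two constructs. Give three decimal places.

Mean heterotrait r = 0.70/6 = 0.1167.
Mean within-PS = 0.74/1 = 0.7400; mean within-OC = 2.16/3 = 0.7200.
Geometric mean = √(0.7400 × 0.7200) = 0.7299.
HTMT = 0.1167 / 0.7299 = 0.160.

0.160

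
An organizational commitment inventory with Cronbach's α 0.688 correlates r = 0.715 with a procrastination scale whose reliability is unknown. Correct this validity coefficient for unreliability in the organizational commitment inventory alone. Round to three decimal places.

0.862

Single correction: r_c = r_obs / √r_xx = 0.715 / √0.688 = 0.715 / 0.8295 ≈ 0.862.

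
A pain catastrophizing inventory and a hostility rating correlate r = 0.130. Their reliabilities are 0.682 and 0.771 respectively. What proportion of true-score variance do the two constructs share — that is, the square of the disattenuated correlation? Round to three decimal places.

0.032

Disattenuated r = 0.130 / √(0.682 × 0.771) = 0.130 / 0.7251 = 0.1793.
Shared true-score variance = 0.1793² = 0.0321 ≈ 0.032.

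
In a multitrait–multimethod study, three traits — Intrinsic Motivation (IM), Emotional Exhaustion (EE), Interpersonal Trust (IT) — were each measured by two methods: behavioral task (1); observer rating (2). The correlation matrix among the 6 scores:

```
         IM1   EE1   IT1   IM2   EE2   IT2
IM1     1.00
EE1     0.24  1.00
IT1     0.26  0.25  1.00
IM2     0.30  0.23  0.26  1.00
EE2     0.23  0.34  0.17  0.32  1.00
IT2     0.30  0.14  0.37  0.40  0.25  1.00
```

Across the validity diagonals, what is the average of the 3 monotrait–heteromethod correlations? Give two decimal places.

0.34

Convergent values: 0.30, 0.34, 0.37; mean = 1.01/3 = 0.34.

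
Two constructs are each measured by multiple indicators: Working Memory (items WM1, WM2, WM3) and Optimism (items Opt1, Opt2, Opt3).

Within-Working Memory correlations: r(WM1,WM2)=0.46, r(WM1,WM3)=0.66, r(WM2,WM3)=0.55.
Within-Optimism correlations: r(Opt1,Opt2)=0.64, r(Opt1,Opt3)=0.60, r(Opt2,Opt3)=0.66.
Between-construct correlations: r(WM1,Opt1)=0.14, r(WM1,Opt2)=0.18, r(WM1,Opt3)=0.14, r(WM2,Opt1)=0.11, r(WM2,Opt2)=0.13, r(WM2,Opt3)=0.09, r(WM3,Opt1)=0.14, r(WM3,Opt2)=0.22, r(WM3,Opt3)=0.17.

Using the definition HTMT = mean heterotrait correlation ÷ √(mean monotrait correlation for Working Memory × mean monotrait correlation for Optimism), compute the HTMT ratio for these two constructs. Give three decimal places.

Mean between = 1.32/9 = 0.1467.
Mean within-WM = 1.67/3 = 0.5567; mean within-Opt = 1.90/3 = 0.6333.
Geometric mean = √(0.5567 × 0.6333) = 0.5938.
HTMT = 0.1467 / 0.5938 = 0.247.

0.247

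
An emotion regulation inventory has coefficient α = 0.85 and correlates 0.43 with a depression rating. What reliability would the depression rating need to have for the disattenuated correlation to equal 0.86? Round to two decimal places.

r_true = r_obs / √(r_xx · r_yy) ⇒ 0.86 = 0.43 / √(0.85 · r_yy).
√(0.85 · r_yy) = 0.43 / 0.86 = 0.5000; 0.85 · r_yy = 0.2500; r_yy = 0.2500 / 0.85 ≈ 0.29.

0.29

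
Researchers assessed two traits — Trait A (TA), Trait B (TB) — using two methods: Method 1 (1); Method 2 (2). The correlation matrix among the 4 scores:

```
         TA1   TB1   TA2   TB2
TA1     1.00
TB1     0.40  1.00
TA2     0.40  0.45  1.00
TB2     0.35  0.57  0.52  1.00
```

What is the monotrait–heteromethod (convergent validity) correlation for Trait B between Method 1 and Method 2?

Same trait (TB), different methods: r(TB1, TB2) = 0.57.

0.57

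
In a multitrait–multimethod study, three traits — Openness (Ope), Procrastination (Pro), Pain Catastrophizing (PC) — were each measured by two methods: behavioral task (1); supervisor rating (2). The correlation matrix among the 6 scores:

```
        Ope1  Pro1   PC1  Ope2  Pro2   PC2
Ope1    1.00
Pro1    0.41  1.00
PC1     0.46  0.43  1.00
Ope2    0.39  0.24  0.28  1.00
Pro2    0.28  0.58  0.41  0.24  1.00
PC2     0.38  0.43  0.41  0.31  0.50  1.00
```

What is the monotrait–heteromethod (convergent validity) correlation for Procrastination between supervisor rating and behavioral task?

0.58

Same trait (Pro), different methods: r(Pro2, Pro1) = 0.58.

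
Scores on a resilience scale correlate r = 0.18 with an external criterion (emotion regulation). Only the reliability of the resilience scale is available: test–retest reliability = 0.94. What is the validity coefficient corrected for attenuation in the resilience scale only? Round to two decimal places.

0.19

Single correction: r_c = r_obs / √r_xx = 0.18 / √0.94 = 0.18 / 0.9695 ≈ 0.19.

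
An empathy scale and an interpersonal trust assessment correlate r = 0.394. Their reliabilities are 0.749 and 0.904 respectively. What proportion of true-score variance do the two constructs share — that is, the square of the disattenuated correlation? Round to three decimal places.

0.229

Disattenuated r = 0.394 / √(0.749 × 0.904) = 0.394 / 0.8229 = 0.4788.
Shared true-score variance = 0.4788² = 0.2292 ≈ 0.229.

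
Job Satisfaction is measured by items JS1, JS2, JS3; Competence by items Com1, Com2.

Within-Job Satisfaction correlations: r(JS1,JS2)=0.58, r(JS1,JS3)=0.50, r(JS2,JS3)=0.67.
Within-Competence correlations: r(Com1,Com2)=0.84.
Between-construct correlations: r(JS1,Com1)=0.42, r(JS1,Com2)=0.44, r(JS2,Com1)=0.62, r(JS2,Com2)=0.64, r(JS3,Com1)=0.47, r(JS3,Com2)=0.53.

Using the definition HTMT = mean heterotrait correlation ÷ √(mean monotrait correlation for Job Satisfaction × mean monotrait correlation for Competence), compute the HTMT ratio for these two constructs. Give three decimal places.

0.743

Mean heterotrait r = 3.12/6 = 0.5200.
Mean within-JS = 1.75/3 = 0.5833; mean within-Com = 0.84/1 = 0.8400.
Geometric mean = √(0.5833 × 0.8400) = 0.7000.
HTMT = 0.5200 / 0.7000 = 0.743.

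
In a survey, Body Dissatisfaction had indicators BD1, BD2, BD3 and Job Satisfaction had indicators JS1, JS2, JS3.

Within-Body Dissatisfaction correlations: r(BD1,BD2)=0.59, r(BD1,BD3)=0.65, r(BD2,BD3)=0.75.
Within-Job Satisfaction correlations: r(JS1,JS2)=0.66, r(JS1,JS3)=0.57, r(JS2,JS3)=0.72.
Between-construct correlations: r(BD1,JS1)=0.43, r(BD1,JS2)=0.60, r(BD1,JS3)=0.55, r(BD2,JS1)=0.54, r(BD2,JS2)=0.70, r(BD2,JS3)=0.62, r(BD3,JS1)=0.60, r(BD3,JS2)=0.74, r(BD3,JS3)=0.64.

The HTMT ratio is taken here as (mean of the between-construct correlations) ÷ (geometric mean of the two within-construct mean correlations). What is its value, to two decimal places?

Mean heterotrait r = 5.42/9 = 0.6022.
Mean within-BD = 1.99/3 = 0.6633; mean within-JS = 1.95/3 = 0.6500.
Geometric mean = √(0.6633 × 0.6500) = 0.6566.
HTMT = 0.6022 / 0.6566 = 0.92.

0.92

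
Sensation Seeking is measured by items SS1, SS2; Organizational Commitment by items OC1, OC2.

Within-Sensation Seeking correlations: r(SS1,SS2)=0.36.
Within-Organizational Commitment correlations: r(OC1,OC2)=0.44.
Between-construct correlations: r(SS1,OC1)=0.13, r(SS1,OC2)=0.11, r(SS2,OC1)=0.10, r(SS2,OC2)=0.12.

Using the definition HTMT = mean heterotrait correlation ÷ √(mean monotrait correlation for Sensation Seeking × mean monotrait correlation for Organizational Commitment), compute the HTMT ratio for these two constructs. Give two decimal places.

Mean heterotrait r = 0.46/4 = 0.1150.
Mean within-SS = 0.36/1 = 0.3600; mean within-OC = 0.44/1 = 0.4400.
Geometric mean = √(0.3600 × 0.4400) = 0.3980.
HTMT = 0.1150 / 0.3980 = 0.29.

0.29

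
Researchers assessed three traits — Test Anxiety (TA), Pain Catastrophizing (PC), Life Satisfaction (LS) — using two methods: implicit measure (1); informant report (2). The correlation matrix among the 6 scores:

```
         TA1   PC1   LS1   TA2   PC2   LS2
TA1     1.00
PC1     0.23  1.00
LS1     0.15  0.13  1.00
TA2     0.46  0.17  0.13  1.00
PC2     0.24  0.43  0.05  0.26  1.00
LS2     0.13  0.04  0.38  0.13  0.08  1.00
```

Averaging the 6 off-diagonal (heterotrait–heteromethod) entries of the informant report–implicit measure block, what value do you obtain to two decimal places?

HTHM values (method 2 × method 1): 0.17, 0.13, 0.24, 0.05, 0.13, 0.04; mean = 0.76/6 = 0.13.

0.13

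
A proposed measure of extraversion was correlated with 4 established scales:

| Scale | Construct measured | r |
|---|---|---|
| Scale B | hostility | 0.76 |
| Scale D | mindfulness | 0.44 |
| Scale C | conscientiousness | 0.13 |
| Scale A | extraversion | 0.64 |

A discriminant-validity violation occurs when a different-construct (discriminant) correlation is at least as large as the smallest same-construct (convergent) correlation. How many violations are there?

Convergent (same construct = extraversion): Scale A.
Smallest convergent = 0.64. Discriminant values: 0.76, 0.44, 0.13; count ≥ 0.64 → 1.

1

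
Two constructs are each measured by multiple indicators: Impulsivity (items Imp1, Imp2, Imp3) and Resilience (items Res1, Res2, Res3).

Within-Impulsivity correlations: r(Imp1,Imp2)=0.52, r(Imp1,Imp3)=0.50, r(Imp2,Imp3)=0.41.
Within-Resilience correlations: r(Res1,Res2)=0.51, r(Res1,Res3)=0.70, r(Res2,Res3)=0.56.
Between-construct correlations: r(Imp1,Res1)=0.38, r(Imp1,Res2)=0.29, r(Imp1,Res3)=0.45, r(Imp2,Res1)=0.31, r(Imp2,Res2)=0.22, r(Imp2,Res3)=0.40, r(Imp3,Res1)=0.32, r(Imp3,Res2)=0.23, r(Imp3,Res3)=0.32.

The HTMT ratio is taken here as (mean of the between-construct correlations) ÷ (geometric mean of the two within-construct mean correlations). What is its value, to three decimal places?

Mean between = 2.92/9 = 0.3244.
Mean within-Imp = 1.43/3 = 0.4767; mean within-Res = 1.77/3 = 0.5900.
Geometric mean = √(0.4767 × 0.5900) = 0.5303.
HTMT = 0.3244 / 0.5303 = 0.612.

0.612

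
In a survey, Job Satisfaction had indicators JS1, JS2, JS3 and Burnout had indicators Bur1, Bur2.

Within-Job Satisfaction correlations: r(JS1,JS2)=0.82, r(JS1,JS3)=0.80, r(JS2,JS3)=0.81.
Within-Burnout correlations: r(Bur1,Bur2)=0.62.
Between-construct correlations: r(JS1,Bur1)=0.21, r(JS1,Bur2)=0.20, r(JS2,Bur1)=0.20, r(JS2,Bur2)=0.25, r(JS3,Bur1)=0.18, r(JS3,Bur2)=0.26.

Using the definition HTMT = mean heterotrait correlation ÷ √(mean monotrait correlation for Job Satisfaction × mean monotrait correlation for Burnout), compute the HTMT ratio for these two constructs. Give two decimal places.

Between-construct mean = 1.30/6 = 0.2167.
Mean within-JS = 2.43/3 = 0.8100; mean within-Bur = 0.62/1 = 0.6200.
Geometric mean = √(0.8100 × 0.6200) = 0.7087.
HTMT = 0.2167 / 0.7087 = 0.31.

0.31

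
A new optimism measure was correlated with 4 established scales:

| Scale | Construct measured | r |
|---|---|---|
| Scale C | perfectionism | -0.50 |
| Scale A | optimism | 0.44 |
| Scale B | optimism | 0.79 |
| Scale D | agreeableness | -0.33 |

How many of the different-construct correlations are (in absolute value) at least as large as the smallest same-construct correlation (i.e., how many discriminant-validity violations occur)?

1

Convergent (same construct = optimism): Scale A, Scale B.
Smallest convergent = 0.44. Discriminant |r|: 0.50, 0.33; count ≥ 0.44 → 1.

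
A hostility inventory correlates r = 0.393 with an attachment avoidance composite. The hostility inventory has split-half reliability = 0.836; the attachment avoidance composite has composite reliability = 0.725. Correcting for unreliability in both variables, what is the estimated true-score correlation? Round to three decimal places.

0.505

r_true = r_obs / √(r_xx · r_yy) = 0.393 / √(0.836 × 0.725) = 0.393 / √0.606100 = 0.393 / 0.7785 ≈ 0.505.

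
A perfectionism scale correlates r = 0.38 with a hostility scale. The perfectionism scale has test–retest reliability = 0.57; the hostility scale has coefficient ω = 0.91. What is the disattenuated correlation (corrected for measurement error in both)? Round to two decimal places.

r_true = r_obs / √(r_xx · r_yy) = 0.38 / √(0.57 × 0.91) = 0.38 / √0.5187 = 0.38 / 0.7202 ≈ 0.53.

0.53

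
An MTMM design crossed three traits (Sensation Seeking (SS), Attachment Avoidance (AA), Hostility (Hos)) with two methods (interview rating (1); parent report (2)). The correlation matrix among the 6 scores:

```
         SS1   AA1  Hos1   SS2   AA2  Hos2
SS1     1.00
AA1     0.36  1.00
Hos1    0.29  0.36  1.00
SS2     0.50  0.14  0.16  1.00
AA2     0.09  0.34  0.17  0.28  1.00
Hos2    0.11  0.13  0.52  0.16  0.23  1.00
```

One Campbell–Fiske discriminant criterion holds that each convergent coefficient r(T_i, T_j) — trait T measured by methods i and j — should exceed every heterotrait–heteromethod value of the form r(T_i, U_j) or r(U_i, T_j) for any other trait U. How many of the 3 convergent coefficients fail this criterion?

0

Convergent coefficients and their comparison sets:
SS (methods 1·2): 0.50 vs {0.09, 0.14, 0.11, 0.16} → pass.
AA (methods 1·2): 0.34 vs {0.14, 0.09, 0.13, 0.17} → pass.
Hos (methods 1·2): 0.52 vs {0.16, 0.11, 0.17, 0.13} → pass.
0 of 3 fail.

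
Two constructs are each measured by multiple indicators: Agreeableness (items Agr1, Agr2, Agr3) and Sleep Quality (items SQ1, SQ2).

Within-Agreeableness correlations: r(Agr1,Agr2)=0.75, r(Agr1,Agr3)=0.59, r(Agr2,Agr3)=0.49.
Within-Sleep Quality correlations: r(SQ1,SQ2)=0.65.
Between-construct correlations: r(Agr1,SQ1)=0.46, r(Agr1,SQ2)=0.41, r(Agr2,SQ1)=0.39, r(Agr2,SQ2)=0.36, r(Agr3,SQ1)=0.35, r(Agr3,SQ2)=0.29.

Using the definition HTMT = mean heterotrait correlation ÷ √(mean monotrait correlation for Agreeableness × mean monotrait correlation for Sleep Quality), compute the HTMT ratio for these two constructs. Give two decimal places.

0.60

Mean heterotrait r = 2.26/6 = 0.3767.
Mean within-Agr = 1.83/3 = 0.6100; mean within-SQ = 0.65/1 = 0.6500.
Geometric mean = √(0.6100 × 0.6500) = 0.6297.
HTMT = 0.3767 / 0.6297 = 0.60.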